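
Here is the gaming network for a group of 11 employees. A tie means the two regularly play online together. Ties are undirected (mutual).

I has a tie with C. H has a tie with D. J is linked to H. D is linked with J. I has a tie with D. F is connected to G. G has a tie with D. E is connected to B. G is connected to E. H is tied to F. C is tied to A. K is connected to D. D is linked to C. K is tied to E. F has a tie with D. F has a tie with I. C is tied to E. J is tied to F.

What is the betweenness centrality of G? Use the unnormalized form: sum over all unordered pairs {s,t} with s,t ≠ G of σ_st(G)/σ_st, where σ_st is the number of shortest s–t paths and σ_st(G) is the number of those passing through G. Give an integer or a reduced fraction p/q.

14/3

Pairs whose geodesics pass through G — D–E: 1/3; D–B: 1/3; E–H: 2/4; E–J: 2/4; E–F: 1; B–H: 2/4; B–J: 2/4; B–F: 1.
All other pairs contribute 0.
Summing the contributions gives betweenness(G) = 14/3.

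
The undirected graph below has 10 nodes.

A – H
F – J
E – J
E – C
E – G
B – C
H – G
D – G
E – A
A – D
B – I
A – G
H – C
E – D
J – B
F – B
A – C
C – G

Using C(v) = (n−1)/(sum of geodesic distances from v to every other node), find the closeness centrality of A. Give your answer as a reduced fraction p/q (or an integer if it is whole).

3/5

Distances from A: B:2, C:1, D:1, E:1, F:3, G:1, H:1, I:3, J:2. Sum = 15.
n = 10, so closeness = 9/15 = 3/5.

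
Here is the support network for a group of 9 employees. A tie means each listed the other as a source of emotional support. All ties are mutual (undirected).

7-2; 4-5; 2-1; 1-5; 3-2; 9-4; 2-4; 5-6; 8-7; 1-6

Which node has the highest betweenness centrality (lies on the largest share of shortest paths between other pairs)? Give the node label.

2

Unnormalized betweenness of each node: 1:6, 2:18, 3:0, 4:9, 5:3, 6:0, 7:7, 8:0, 9:0.
2 has the largest value, 18, making it the main broker — the node through which the most shortest paths run.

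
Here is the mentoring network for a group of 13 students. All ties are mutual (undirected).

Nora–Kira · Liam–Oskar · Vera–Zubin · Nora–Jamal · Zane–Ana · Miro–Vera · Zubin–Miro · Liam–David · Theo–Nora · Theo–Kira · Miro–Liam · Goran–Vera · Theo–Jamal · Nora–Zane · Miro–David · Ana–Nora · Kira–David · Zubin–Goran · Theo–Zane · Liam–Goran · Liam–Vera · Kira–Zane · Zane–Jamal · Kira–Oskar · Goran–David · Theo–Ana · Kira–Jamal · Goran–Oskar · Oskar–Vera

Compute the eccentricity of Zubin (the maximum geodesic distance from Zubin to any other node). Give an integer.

5

Distances from Zubin: Ana:5, David:2, Goran:1, Jamal:4, Kira:3, Liam:2, Miro:1, Nora:4, Oskar:2, Theo:4, Vera:1, Zane:4.
The largest is 5 (to Ana), so the eccentricity of Zubin is 5.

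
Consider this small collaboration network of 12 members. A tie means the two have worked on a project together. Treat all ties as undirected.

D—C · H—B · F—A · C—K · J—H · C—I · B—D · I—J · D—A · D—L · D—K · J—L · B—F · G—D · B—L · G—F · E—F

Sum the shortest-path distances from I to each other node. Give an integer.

Distances from I: A:3, B:3, C:1, D:2, E:5, F:4, G:3, H:2, J:1, K:2, L:2.
Sum = 3 + 3 + 1 + 2 + 5 + 4 + 3 + 2 + 1 + 2 + 2 = 28.

28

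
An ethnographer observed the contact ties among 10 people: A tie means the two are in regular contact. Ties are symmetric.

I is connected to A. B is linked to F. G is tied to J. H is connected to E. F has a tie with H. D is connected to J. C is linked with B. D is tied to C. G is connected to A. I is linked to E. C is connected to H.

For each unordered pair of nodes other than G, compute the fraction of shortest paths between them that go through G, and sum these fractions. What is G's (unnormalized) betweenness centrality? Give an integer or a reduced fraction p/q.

29/6

Pairs whose geodesics pass through G — J–E: 1/2; J–I: 1; J–A: 1; D–I: 1/2; D–A: 1; C–A: 1/2; B–A: 1/3.
All other pairs contribute 0.
Summing the contributions gives betweenness(G) = 29/6.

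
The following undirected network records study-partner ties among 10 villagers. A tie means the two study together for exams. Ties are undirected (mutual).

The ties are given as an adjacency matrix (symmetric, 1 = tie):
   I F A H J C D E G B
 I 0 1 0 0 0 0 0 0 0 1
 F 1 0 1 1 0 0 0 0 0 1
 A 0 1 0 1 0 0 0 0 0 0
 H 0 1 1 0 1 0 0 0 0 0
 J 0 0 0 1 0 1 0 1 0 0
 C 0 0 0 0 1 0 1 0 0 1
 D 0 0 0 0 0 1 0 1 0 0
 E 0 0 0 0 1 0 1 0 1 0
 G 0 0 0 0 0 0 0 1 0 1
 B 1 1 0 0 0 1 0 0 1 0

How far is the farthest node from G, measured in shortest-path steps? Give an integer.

Distances from G: A:3, B:1, C:2, D:2, E:1, F:2, H:3, I:2, J:2.
The largest is 3 (to A and H), so the eccentricity of G is 3.

3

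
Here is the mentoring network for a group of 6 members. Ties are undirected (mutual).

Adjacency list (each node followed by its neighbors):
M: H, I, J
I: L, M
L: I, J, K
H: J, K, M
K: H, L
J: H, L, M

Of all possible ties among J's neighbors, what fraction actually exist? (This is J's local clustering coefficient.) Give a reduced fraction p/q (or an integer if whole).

1/3

J's neighbors: H, L, and M (k = 3).
Possible neighbor pairs: C(3,2) = 3. Edges among them: H–M → e = 1.
Clustering(J) = 1/3.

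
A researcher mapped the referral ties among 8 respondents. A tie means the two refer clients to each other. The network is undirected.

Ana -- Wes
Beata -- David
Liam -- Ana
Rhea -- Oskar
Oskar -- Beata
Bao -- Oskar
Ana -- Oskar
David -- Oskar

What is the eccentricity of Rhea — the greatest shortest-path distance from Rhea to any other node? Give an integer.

Distances from Rhea: Ana:2, Bao:2, Beata:2, David:2, Liam:3, Oskar:1, Wes:3.
The largest is 3 (to Wes and Liam), so the eccentricity of Rhea is 3.

3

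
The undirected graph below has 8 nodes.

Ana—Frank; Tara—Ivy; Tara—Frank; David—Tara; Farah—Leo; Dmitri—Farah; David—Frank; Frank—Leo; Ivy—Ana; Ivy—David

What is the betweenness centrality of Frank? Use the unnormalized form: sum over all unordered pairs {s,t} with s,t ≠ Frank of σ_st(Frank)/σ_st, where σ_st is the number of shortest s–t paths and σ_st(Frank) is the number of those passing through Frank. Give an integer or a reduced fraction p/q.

Pairs whose geodesics pass through Frank — Dmitri–Ana: 1; Dmitri–Ivy: 3/3; Dmitri–David: 1; Dmitri–Tara: 1; Leo–Ana: 1; Leo–Ivy: 3/3; Leo–David: 1; Leo–Tara: 1; Farah–Ana: 1; Farah–Ivy: 3/3; Farah–David: 1; Farah–Tara: 1; Ana–David: 1/2; Ana–Tara: 1/2.
All other pairs contribute 0.
Summing the contributions gives betweenness(Frank) = 13.

13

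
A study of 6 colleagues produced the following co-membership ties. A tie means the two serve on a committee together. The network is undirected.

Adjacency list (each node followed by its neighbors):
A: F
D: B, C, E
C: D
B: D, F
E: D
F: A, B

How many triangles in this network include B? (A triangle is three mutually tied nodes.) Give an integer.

0

B's neighbors are D and F, but none of them are tied to each other, so no triangle contains B.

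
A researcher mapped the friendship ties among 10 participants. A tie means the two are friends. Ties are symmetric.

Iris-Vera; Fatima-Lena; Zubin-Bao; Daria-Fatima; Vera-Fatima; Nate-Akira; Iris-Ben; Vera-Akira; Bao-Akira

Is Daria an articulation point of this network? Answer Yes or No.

Even without Daria, every remaining node can still reach every other (the residual graph is connected), so Daria is not a cut vertex.

No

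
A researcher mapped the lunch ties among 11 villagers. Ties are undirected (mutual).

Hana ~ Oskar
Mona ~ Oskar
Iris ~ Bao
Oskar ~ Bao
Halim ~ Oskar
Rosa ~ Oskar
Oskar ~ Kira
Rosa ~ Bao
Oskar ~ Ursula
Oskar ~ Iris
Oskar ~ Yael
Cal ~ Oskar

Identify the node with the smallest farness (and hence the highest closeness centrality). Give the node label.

Farness (sum of distances to all others) for each node — Bao:17, Cal:19, Halim:19, Hana:19, Iris:18, Kira:19, Mona:19, Oskar:10, Rosa:18, Ursula:19, Yael:19.
The smallest farness is 10, for Oskar, so Oskar has the highest closeness.

Oskar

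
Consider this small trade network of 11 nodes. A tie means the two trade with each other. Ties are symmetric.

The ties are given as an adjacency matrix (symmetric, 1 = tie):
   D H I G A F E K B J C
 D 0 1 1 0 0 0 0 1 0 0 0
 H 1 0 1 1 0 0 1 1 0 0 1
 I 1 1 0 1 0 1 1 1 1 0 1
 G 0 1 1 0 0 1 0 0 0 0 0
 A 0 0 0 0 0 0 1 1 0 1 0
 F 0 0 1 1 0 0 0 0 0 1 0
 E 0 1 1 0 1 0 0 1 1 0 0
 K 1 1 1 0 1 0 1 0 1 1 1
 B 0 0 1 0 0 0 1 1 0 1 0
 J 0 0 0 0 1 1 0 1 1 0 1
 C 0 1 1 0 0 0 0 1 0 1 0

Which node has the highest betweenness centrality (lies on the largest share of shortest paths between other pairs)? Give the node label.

Unnormalized betweenness of each node: A:1/3, B:7/12, C:3/4, D:0, E:31/15, F:29/20, G:1/2, H:17/5, I:287/30, J:58/15, K:449/60.
I has the largest value, 287/30, making it the main broker — the node through which the most shortest paths run.

I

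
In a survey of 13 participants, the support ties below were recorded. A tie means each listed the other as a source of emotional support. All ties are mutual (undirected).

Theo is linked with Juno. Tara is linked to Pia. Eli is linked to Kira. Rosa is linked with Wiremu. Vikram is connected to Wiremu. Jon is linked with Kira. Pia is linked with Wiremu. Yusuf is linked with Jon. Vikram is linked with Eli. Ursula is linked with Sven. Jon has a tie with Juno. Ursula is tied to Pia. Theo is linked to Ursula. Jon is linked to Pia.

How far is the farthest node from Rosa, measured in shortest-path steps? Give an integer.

4

Distances from Rosa: Eli:3, Jon:3, Juno:4, Kira:4, Pia:2, Sven:4, Tara:3, Theo:4, Ursula:3, Vikram:2, Wiremu:1, Yusuf:4.
The largest is 4 (to Sven, Theo, Juno, Kira, and Yusuf), so the eccentricity of Rosa is 4.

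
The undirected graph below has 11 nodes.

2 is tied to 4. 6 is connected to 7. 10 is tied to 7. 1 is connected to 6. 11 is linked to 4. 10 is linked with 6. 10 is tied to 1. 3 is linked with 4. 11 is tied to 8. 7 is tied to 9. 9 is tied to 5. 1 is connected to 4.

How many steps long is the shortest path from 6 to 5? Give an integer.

One shortest route is 6 – 7 – 9 – 5, which uses 3 edges, and at distance 2 from 6 we only reach {4, 9}, which does not include 5. So d(6,5) = 3.

3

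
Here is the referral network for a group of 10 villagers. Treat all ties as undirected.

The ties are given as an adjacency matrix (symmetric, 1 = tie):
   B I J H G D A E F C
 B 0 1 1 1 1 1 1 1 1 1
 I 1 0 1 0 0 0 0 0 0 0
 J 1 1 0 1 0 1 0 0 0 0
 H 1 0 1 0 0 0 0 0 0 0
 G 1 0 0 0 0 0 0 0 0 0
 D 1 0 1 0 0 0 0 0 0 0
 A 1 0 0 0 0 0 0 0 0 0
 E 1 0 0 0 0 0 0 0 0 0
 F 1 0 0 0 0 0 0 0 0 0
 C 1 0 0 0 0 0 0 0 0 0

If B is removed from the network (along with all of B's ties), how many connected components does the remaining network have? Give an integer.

Without B, the remaining ties split the others into: {D, H, I, J}; {G}; {A}; {E}; {F}; {C}.
That's 6 separate components.

6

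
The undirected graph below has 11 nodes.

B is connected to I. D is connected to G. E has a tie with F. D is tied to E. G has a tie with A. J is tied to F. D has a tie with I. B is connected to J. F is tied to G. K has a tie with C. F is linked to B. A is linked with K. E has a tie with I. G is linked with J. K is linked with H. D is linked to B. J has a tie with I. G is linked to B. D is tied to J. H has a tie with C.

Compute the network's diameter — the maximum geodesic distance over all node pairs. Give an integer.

Eccentricity of each node (its greatest distance to any other): A:3, B:4, C:5, D:4, E:5, F:4, G:3, H:5, I:5, J:4, K:4.
The maximum eccentricity is 5, realized for instance by the pair H–I via H – K – A – G – J – I. So the diameter is 5.

5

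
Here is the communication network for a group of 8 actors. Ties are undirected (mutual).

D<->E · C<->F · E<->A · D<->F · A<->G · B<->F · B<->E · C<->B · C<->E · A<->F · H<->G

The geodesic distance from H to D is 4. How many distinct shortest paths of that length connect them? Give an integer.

2

The shortest distance is 4. The length-4 paths are: H–G–A–F–D; H–G–A–E–D.
That gives 2 distinct shortest paths.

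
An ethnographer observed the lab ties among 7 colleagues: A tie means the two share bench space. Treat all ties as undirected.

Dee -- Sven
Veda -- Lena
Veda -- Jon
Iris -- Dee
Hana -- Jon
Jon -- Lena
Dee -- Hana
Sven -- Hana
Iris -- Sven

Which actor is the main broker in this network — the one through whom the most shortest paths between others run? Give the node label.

Hana

Unnormalized betweenness of each node: Dee:2, Hana:9, Iris:0, Jon:8, Lena:0, Sven:2, Veda:0.
Hana has the largest value, 9, making it the main broker — the node through which the most shortest paths run.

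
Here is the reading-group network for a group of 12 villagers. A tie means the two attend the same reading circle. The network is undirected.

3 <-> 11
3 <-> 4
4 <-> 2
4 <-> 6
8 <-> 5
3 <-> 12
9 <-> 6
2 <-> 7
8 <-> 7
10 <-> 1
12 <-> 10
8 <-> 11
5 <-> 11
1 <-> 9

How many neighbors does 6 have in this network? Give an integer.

6 is directly tied to 4 and 9. That is 2 neighbors, so the degree of 6 is 2.

2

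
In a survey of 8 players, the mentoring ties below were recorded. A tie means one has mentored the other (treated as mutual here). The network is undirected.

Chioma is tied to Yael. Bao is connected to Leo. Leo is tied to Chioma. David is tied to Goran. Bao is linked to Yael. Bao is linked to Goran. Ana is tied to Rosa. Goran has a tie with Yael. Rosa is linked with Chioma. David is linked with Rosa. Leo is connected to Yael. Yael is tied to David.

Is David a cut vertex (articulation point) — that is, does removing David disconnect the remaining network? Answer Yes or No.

Even without David, every remaining node can still reach every other (the residual graph is connected), so David is not a cut vertex.

No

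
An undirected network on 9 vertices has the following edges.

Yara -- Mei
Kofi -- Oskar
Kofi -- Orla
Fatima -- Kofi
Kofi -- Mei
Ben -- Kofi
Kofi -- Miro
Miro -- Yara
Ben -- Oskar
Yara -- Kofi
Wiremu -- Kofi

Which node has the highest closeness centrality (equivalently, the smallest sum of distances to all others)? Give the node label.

Farness (sum of distances to all others) for each node — Ben:14, Fatima:15, Kofi:8, Mei:14, Miro:14, Orla:15, Oskar:14, Wiremu:15, Yara:13.
The smallest farness is 8, for Kofi, so Kofi has the highest closeness.

Kofi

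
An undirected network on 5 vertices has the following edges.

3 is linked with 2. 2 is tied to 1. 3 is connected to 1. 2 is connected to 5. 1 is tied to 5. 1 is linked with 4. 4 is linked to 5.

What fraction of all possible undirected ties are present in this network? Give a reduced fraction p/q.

7/10

There are 7 edges and 5 nodes, so the maximum possible is C(5,2) = 10.
Density = 7/10.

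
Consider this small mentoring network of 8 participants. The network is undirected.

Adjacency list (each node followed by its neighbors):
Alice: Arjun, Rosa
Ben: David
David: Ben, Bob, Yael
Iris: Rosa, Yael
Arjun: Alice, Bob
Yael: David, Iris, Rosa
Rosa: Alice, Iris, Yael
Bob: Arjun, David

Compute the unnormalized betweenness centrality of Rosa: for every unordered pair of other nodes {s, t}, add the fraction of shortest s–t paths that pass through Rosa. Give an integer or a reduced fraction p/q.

Pairs whose geodesics pass through Rosa — Alice–Ben: 1/2; Alice–David: 1/2; Alice–Iris: 1; Alice–Yael: 1; Arjun–Iris: 1; Arjun–Yael: 1/2.
All other pairs contribute 0.
Summing the contributions gives betweenness(Rosa) = 9/2.

9/2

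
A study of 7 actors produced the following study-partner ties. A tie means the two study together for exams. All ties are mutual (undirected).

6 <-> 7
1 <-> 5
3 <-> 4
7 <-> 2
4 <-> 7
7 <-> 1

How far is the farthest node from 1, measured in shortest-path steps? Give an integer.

3

Distances from 1: 2:2, 3:3, 4:2, 5:1, 6:2, 7:1.
The largest is 3 (to 3), so the eccentricity of 1 is 3.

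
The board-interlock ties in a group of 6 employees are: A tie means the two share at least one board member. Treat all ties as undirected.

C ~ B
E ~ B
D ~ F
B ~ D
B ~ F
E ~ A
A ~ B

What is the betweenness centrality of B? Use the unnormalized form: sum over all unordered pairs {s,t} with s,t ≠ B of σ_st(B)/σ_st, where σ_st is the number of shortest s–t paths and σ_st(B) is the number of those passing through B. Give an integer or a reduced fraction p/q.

8

Pairs whose geodesics pass through B — D–C: 1; D–E: 1; D–A: 1; C–E: 1; C–F: 1; C–A: 1; E–F: 1; F–A: 1.
All other pairs contribute 0.
Summing the contributions gives betweenness(B) = 8.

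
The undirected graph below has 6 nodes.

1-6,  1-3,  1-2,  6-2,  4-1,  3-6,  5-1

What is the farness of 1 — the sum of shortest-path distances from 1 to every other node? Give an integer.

Distances from 1: 2:1, 3:1, 4:1, 5:1, 6:1.
Sum = 1 + 1 + 1 + 1 + 1 = 5.

5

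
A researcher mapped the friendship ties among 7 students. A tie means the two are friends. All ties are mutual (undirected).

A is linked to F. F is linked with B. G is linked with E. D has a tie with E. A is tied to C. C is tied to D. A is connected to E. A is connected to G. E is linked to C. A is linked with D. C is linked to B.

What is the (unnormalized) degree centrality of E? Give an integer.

4

E is directly tied to A, C, D, and G. That is 4 neighbors, so the degree of E is 4.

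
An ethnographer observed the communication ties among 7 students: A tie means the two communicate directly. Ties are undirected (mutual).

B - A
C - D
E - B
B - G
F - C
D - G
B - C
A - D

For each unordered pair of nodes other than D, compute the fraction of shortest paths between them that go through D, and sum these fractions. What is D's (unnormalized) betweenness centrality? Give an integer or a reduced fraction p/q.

Pairs whose geodesics pass through D — F–G: 1/2; F–A: 1/2; G–A: 1/2; G–C: 1/2; A–C: 1/2.
All other pairs contribute 0.
Summing the contributions gives betweenness(D) = 5/2.

5/2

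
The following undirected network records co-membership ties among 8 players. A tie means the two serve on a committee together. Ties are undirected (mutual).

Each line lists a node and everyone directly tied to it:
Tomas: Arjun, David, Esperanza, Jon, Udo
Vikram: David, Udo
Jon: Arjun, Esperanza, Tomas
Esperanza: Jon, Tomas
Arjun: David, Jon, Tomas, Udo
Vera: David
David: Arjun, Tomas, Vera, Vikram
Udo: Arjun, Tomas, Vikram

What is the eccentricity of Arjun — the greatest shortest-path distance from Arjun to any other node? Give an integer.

Distances from Arjun: David:1, Esperanza:2, Jon:1, Tomas:1, Udo:1, Vera:2, Vikram:2.
The largest is 2 (to Esperanza, Vikram, and Vera), so the eccentricity of Arjun is 2.

2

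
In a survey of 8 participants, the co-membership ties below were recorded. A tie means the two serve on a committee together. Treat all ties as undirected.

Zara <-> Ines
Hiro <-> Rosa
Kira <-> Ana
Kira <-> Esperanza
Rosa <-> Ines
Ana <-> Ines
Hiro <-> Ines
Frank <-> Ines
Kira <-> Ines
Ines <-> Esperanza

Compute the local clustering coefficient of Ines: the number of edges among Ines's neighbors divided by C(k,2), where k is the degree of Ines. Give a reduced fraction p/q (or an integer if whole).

Ines's neighbors: Ana, Esperanza, Frank, Hiro, Kira, Rosa, and Zara (k = 7).
Possible neighbor pairs: C(7,2) = 21. Edges among them: Ana–Kira, Esperanza–Kira, Hiro–Rosa → e = 3.
Clustering(Ines) = 3/21 = 1/7.

1/7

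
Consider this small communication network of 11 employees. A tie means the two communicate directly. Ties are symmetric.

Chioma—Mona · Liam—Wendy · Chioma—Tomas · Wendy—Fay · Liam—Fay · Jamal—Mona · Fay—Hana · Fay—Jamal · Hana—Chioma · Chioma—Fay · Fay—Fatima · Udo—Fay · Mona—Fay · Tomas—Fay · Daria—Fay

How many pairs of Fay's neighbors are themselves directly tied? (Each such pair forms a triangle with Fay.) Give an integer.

5

Fay's neighbors: Chioma, Daria, Fatima, Hana, Jamal, Liam, Mona, Tomas, Udo, and Wendy.
Neighbor pairs that are themselves tied: Fay–Chioma–Hana; Fay–Chioma–Mona; Fay–Chioma–Tomas; Fay–Jamal–Mona; Fay–Liam–Wendy. Each forms one triangle with Fay, for 5 in total.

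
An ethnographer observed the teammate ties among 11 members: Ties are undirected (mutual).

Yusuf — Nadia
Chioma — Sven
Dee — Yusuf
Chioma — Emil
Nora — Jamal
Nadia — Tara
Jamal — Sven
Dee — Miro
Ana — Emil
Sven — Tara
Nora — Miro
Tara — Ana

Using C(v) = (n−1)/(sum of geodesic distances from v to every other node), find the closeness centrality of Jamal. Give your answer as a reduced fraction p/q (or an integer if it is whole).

Distances from Jamal: Ana:3, Chioma:2, Dee:3, Emil:3, Miro:2, Nadia:3, Nora:1, Sven:1, Tara:2, Yusuf:4. Sum = 24.
n = 11, so closeness = 10/24 = 5/12.

5/12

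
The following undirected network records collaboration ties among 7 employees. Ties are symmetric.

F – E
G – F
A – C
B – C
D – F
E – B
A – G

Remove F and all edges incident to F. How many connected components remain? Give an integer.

Without F, the remaining ties split the others into: {A, B, C, E, G}; {D}.
That's 2 separate components.

2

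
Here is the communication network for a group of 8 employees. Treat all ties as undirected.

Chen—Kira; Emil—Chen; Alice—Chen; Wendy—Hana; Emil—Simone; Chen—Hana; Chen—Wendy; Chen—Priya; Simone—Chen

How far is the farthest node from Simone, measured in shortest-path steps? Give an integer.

Distances from Simone: Alice:2, Chen:1, Emil:1, Hana:2, Kira:2, Priya:2, Wendy:2.
The largest is 2 (to Wendy, Alice, Kira, Priya, and Hana), so the eccentricity of Simone is 2.

2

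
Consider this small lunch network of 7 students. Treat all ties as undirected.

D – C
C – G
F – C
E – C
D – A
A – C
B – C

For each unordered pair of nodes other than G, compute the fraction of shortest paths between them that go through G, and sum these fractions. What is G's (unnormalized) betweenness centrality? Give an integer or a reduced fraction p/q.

No shortest path between any pair of other nodes passes through G.
Summing the contributions gives betweenness(G) = 0.

0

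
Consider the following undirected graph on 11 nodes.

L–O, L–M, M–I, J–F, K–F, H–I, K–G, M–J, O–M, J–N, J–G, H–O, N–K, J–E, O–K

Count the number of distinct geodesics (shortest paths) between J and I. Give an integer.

The shortest distance is 2, and the only length-2 path is J–M–I. So there is exactly 1 shortest path.

1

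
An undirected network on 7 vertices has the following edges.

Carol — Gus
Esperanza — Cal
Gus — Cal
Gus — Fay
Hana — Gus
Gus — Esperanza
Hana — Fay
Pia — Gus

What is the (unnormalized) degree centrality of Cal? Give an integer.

2

Cal is directly tied to Esperanza and Gus. That is 2 neighbors, so the degree of Cal is 2.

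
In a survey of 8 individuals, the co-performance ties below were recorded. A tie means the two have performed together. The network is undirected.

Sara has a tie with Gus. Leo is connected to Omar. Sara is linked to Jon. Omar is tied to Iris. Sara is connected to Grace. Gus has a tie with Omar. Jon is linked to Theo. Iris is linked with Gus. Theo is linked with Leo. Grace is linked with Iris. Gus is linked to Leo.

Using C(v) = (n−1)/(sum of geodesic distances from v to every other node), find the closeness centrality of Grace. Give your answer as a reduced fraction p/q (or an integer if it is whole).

1/2

Distances from Grace: Gus:2, Iris:1, Jon:2, Leo:3, Omar:2, Sara:1, Theo:3. Sum = 14.
n = 8, so closeness = 7/14 = 1/2.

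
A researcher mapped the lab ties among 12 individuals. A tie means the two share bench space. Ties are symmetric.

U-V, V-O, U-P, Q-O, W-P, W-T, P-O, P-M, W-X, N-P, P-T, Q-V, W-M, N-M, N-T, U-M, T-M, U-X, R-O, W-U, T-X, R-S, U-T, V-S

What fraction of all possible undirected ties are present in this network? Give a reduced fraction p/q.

4/11

There are 24 edges and 12 nodes, so the maximum possible is C(12,2) = 66.
Density = 24/66 = 4/11.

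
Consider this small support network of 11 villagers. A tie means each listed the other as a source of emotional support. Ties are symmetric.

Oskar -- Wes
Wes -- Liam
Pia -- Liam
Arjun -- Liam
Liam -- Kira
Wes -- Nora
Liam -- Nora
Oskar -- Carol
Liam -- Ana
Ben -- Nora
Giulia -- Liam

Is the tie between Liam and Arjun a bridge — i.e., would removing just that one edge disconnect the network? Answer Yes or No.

Without the Liam–Arjun edge there is no alternate route between Liam and Arjun, so the network disconnects. It is a bridge.

Yes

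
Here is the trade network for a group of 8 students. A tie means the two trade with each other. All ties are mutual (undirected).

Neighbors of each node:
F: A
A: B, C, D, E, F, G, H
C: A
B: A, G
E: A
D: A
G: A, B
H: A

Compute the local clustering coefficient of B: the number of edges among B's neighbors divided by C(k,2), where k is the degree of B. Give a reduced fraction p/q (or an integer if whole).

B's neighbors: A and G (k = 2).
Possible neighbor pairs: C(2,2) = 1. Edges among them: A–G → e = 1.
Clustering(B) = 1/1.

1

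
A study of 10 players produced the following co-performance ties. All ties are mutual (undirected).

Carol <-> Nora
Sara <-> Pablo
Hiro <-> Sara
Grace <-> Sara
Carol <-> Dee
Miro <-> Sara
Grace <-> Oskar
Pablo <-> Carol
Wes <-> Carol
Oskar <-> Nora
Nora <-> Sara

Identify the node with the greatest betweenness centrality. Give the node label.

Unnormalized betweenness of each node: Carol:95/6, Dee:0, Grace:11/6, Hiro:0, Miro:0, Nora:35/3, Oskar:3/2, Pablo:11/2, Sara:59/3, Wes:0.
Sara has the largest value, 59/3, making it the main broker — the node through which the most shortest paths run.

Sara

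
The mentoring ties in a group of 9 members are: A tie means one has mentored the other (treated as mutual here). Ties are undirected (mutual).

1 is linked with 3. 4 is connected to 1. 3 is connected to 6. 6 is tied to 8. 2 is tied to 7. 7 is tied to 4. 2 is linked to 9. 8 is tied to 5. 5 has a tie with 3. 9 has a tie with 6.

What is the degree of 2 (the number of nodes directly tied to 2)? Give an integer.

2

2 is directly tied to 7 and 9. That is 2 neighbors, so the degree of 2 is 2.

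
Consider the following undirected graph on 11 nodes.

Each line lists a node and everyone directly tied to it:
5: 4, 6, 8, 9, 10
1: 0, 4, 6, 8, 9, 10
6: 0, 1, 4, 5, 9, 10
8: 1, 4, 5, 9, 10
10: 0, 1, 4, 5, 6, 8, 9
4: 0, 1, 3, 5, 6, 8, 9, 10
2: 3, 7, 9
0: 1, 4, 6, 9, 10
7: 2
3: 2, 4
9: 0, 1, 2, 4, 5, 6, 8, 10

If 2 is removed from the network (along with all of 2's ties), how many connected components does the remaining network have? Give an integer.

2

Without 2, the remaining ties split the others into: {0, 1, 3, 4, 5, 6, 8, 9, 10}; {7}.
That's 2 separate components.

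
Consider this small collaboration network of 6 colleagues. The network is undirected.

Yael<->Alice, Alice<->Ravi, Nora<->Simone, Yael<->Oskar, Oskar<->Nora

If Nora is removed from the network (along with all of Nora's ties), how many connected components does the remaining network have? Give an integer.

2

Without Nora, the remaining ties split the others into: {Alice, Oskar, Ravi, Yael}; {Simone}.
That's 2 separate components.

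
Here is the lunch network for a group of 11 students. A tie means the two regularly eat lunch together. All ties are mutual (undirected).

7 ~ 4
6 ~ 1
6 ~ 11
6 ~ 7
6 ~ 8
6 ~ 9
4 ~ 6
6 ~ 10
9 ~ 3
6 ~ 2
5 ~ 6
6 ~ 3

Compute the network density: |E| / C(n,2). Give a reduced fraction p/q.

12/55

There are 12 edges and 11 nodes, so the maximum possible is C(11,2) = 55.
Density = 12/55.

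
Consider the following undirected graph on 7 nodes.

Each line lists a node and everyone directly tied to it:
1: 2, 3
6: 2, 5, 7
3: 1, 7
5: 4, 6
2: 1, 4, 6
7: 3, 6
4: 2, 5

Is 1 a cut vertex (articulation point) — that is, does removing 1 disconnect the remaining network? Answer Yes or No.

Even without 1, every remaining node can still reach every other (the residual graph is connected), so 1 is not a cut vertex.

No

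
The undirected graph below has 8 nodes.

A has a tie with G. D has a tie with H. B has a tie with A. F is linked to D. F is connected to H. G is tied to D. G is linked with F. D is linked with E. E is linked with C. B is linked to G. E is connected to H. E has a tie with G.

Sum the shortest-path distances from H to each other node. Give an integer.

Distances from H: A:3, B:3, C:2, D:1, E:1, F:1, G:2.
Sum = 3 + 3 + 2 + 1 + 1 + 1 + 2 = 13.

13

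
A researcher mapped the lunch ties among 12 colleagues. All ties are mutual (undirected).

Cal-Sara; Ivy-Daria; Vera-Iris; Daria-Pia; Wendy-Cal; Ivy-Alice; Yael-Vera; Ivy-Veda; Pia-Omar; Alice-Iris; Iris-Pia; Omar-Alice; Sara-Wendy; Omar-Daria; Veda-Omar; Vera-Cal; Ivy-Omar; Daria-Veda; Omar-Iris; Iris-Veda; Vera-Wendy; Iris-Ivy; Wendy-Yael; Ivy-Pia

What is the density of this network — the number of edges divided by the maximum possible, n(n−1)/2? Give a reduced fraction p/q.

There are 24 edges and 12 nodes, so the maximum possible is C(12,2) = 66.
Density = 24/66 = 4/11.

4/11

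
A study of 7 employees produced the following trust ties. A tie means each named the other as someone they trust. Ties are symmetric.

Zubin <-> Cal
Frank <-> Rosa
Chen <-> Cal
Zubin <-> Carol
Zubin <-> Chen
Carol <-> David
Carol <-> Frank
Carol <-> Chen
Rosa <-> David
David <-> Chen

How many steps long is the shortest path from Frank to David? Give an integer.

2

One shortest route is Frank – Carol – David, which uses 2 edges, and Frank and David are not directly tied, so nothing shorter exists. So d(Frank,David) = 2.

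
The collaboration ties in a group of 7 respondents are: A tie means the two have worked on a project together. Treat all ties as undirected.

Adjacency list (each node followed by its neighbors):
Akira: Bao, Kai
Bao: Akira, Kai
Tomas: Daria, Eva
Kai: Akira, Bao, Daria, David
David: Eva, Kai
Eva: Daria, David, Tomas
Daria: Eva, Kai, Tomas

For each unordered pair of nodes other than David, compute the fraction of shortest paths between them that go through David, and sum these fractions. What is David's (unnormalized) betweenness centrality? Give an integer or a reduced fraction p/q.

3/2

Pairs whose geodesics pass through David — Eva–Akira: 1/2; Eva–Kai: 1/2; Eva–Bao: 1/2.
All other pairs contribute 0.
Summing the contributions gives betweenness(David) = 3/2.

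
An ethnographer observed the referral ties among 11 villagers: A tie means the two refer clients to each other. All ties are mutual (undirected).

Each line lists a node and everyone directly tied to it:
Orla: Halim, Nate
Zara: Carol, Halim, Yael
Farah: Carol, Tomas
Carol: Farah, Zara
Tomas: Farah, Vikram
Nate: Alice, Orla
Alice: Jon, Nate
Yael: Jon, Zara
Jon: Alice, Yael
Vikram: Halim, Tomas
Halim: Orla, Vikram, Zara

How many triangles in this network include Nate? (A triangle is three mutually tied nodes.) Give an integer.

Nate's neighbors are Alice and Orla, but none of them are tied to each other, so no triangle contains Nate.

0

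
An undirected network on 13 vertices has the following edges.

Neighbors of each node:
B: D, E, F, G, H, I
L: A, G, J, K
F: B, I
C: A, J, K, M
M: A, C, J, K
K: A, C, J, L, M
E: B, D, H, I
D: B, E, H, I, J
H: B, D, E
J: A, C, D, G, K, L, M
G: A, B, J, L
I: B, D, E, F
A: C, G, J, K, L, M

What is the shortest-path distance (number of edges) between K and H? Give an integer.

3

One shortest route is K – J – D – H, which uses 3 edges, and at distance 2 from K we only reach {D, G}, which does not include H. So d(K,H) = 3.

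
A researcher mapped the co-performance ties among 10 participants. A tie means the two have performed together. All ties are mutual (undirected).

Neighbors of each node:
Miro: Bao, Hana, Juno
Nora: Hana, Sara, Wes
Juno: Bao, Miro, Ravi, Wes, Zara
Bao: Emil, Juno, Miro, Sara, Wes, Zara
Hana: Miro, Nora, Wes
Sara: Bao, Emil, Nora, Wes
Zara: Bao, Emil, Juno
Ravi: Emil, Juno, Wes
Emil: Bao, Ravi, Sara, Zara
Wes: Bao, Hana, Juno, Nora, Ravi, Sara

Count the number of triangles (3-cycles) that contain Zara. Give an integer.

Zara's neighbors: Bao, Emil, and Juno.
Neighbor pairs that are themselves tied: Zara–Bao–Emil; Zara–Bao–Juno. Each forms one triangle with Zara, for 2 in total.

2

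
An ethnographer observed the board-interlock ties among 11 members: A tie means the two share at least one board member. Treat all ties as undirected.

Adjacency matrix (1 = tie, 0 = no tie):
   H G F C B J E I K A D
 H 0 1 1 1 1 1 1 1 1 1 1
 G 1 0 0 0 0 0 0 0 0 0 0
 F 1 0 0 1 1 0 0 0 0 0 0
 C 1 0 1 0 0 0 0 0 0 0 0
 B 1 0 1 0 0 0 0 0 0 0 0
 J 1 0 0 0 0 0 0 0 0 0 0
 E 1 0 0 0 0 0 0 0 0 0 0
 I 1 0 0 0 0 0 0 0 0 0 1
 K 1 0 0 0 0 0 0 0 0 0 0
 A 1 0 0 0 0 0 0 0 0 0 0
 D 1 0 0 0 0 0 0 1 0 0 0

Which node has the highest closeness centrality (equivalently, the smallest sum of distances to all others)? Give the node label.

H

Farness (sum of distances to all others) for each node — A:19, B:18, C:18, D:18, E:19, F:17, G:19, H:10, I:18, J:19, K:19.
The smallest farness is 10, for H, so H has the highest closeness.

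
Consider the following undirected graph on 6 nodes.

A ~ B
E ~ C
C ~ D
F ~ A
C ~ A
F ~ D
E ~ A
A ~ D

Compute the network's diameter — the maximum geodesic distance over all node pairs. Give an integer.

Eccentricity of each node (its greatest distance to any other): A:1, B:2, C:2, D:2, E:2, F:2.
The maximum eccentricity is 2, realized for instance by the pair B–E via B – A – E. So the diameter is 2.

2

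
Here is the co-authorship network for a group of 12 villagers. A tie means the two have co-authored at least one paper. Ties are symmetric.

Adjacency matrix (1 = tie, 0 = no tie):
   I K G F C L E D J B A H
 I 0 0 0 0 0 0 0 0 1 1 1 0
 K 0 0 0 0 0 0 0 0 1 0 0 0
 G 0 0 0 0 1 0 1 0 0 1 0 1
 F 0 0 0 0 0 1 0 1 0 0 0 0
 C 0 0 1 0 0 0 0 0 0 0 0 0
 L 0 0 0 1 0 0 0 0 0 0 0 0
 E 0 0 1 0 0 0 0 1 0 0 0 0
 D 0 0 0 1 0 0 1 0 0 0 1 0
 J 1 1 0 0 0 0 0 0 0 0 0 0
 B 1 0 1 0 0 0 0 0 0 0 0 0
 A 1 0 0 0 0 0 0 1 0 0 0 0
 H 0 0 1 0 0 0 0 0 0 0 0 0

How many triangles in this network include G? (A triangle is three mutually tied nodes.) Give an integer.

G's neighbors are B, C, E, and H, but none of them are tied to each other, so no triangle contains G.

0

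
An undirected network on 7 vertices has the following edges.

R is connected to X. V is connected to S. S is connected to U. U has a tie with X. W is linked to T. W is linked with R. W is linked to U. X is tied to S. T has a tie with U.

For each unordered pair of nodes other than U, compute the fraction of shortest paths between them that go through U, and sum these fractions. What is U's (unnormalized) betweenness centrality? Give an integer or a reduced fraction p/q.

11/2

Pairs whose geodesics pass through U — S–W: 1; S–T: 1; W–X: 1/2; W–V: 1; X–T: 1; T–V: 1.
All other pairs contribute 0.
Summing the contributions gives betweenness(U) = 11/2.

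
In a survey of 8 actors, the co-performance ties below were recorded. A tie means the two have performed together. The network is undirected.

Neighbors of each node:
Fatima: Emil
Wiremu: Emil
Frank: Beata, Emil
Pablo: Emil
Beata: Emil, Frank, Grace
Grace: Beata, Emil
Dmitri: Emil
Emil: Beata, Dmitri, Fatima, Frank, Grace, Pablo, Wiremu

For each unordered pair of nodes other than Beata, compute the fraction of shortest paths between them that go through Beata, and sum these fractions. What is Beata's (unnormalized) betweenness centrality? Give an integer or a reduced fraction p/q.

Pairs whose geodesics pass through Beata — Grace–Frank: 1/2.
All other pairs contribute 0.
Summing the contributions gives betweenness(Beata) = 1/2.

1/2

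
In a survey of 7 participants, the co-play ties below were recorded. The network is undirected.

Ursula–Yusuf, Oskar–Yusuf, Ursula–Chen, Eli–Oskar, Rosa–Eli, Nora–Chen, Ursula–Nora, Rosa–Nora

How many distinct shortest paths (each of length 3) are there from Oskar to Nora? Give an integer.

2

The shortest distance is 3. The length-3 paths are: Oskar–Yusuf–Ursula–Nora; Oskar–Eli–Rosa–Nora.
That gives 2 distinct shortest paths.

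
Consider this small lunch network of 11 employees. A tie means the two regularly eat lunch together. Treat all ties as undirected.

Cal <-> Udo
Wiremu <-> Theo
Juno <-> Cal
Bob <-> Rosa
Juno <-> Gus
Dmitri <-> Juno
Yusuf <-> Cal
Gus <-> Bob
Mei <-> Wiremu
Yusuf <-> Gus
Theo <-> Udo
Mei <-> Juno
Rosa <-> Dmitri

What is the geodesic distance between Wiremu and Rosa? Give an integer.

One shortest route is Wiremu – Mei – Juno – Dmitri – Rosa, which uses 4 edges, and at distance 3 from Wiremu we only reach {Cal, Dmitri, Gus}, which does not include Rosa. So d(Wiremu,Rosa) = 4.

4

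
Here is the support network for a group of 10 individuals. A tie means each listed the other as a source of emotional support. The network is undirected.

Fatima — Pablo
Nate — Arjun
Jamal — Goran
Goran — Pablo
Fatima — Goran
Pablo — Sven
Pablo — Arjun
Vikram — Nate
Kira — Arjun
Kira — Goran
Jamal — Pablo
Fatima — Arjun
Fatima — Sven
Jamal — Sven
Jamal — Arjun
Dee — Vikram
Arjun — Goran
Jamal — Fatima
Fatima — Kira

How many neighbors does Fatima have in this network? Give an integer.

Fatima is directly tied to Arjun, Goran, Jamal, Kira, Pablo, and Sven. That is 6 neighbors, so the degree of Fatima is 6.

6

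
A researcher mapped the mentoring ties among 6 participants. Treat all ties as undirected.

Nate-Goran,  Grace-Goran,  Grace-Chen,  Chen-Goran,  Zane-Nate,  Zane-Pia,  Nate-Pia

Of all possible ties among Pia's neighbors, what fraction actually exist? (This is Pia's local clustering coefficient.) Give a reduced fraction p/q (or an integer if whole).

1

Pia's neighbors: Nate and Zane (k = 2).
Possible neighbor pairs: C(2,2) = 1. Edges among them: Nate–Zane → e = 1.
Clustering(Pia) = 1/1.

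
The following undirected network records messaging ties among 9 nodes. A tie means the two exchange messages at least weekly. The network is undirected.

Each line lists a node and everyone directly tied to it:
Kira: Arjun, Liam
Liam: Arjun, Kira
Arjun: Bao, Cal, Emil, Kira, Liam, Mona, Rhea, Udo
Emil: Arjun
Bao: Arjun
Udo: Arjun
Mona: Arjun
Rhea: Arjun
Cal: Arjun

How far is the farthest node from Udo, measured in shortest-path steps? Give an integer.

2

Distances from Udo: Arjun:1, Bao:2, Cal:2, Emil:2, Kira:2, Liam:2, Mona:2, Rhea:2.
The largest is 2 (to Rhea, Emil, Liam, Cal, Kira, Mona, and Bao), so the eccentricity of Udo is 2.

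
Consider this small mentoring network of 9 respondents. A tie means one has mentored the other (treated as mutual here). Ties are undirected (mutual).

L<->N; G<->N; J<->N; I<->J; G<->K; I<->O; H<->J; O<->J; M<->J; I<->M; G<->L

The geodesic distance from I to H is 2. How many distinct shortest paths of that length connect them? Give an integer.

1

The shortest distance is 2, and the only length-2 path is I–J–H. So there is exactly 1 shortest path.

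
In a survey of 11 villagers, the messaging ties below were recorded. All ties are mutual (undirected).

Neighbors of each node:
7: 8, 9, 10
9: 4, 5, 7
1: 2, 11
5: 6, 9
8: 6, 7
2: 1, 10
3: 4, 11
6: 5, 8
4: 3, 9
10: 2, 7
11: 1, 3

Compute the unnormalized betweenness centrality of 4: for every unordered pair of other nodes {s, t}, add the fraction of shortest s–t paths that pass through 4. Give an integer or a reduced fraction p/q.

Pairs whose geodesics pass through 4 — 8–11: 1/2; 8–3: 1; 7–11: 1/2; 7–3: 1; 10–3: 1/2; 1–9: 1/2; 1–5: 1/2; 11–9: 1; 11–5: 1; 11–6: 1; 3–9: 1; 3–5: 1; 3–6: 1.
All other pairs contribute 0.
Summing the contributions gives betweenness(4) = 21/2.

21/2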